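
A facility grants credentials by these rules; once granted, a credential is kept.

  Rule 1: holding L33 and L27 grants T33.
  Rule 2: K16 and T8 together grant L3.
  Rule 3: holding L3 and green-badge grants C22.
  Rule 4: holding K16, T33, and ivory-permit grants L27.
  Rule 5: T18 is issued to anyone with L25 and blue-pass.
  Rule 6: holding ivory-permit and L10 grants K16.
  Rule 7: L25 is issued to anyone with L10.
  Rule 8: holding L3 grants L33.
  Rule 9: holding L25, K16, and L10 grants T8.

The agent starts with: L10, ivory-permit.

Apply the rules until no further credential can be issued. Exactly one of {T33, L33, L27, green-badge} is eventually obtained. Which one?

Holding ivory-permit and L10 grants K16 (Rule 6).
Holding L10 grants L25 (Rule 7).
Holding L25, K16, and L10 grants T8 (Rule 9).
Holding K16 and T8 grants L3 (Rule 2).
Holding L3 grants L33 (Rule 8).
T33 would need L33 and L27 (Rule 1), but L27 is never granted. L27 would need K16, T33, and ivory-permit (Rule 4), but T33 is never granted. No rule produces green-badge, and it is not given.

L33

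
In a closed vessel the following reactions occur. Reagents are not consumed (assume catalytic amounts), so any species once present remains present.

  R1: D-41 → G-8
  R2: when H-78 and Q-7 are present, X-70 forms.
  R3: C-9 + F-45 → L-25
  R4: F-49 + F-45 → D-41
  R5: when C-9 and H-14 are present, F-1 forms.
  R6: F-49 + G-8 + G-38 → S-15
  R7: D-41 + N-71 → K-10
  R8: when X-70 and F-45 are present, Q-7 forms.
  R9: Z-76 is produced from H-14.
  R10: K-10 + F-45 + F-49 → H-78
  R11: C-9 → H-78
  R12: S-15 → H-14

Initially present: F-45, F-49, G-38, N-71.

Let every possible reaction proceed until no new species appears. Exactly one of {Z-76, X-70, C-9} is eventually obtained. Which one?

F-49 and F-45 present → D-41 forms (R4).
D-41 present → G-8 forms (R1).
F-49, G-8, and G-38 present → S-15 forms (R6).
S-15 present → H-14 forms (R12).
H-14 present → Z-76 forms (R9).
X-70 would need H-78 and Q-7 (R2), but Q-7 never forms. No rule produces C-9, and it is not given.

Z-76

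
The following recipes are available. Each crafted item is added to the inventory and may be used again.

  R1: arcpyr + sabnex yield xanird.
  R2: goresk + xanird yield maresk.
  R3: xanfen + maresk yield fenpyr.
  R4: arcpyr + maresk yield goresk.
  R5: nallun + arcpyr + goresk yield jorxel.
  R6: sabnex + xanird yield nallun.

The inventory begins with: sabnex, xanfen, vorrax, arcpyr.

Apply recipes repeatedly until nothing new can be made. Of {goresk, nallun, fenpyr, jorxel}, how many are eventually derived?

1

Using R1, arcpyr and sabnex make xanird.
Using R6, sabnex and xanird make nallun.
goresk would need arcpyr and maresk (R4), but maresk is never obtained.
nallun: reached.
fenpyr would need xanfen and maresk (R3), but maresk is never obtained.
jorxel would need nallun, arcpyr, and goresk (R5), but goresk is never obtained.
Reached: nallun — 1 of the 4.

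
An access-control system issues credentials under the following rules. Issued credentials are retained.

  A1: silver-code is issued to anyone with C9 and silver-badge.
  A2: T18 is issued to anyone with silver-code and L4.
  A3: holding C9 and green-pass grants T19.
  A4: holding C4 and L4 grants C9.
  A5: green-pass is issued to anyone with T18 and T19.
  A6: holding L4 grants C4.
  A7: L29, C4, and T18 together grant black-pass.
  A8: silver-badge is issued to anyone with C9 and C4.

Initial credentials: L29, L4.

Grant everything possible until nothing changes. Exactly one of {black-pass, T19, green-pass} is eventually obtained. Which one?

black-pass

Holding L4 grants C4 (A6).
Holding C4 and L4 grants C9 (A4).
Holding C9 and C4 grants silver-badge (A8).
Holding C9 and silver-badge grants silver-code (A1).
Holding silver-code and L4 grants T18 (A2).
Holding L29, C4, and T18 grants black-pass (A7).
green-pass would need T18 and T19 (A5), but T19 is never granted. T19 would need C9 and green-pass (A3), but green-pass is never granted.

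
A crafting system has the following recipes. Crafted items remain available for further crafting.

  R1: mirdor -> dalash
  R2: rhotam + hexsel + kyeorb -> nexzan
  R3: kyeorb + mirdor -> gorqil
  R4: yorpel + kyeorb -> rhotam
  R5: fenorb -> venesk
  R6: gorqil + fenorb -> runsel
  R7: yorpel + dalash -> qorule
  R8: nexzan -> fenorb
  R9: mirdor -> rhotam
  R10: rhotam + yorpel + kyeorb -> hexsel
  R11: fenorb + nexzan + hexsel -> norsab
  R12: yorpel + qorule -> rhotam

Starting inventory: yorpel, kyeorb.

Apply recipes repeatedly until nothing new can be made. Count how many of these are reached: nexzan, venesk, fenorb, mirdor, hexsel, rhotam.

Using R4, yorpel and kyeorb make rhotam.
rhotam + yorpel + kyeorb -> hexsel (R10).
rhotam + hexsel + kyeorb -> nexzan (R2).
nexzan -> fenorb (R8).
fenorb -> venesk (R5).
nexzan: reached.
venesk: reached.
fenorb: reached.
No rule produces mirdor, and it is not given.
hexsel: reached.
rhotam: reached.
Reached: nexzan, venesk, fenorb, hexsel, and rhotam — 5 of the 6.

5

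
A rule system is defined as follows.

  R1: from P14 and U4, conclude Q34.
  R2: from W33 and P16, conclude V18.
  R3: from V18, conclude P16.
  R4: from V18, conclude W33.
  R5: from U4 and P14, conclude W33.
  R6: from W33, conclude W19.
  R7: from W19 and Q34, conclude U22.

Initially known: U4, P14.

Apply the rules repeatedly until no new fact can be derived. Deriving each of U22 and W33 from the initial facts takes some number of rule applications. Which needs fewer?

W33: U4 and P14 hold, so W33 follows (R5). [1 rule application]
U22: From P14 and U4, R1 gives Q34. From U4 and P14, R5 gives W33. W33 holds, so W19 follows (R6). From W19 and Q34, R7 gives U22. [4 rule applications]
W33 needs fewer.

W33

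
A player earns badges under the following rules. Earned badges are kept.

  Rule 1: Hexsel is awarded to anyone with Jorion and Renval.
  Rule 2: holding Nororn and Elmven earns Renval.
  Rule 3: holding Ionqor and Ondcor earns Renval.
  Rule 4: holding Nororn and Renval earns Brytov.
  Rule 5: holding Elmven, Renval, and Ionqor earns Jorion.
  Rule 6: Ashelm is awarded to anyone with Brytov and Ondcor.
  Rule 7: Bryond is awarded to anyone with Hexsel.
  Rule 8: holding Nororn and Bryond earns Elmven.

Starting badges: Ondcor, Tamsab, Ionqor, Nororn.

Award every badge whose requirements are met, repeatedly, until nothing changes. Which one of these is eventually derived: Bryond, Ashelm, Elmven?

Ashelm

With Ionqor and Ondcor, Renval is earned (Rule 3).
With Nororn and Renval, Brytov is earned (Rule 4).
With Brytov and Ondcor, Ashelm is earned (Rule 6).
Bryond would need Hexsel (Rule 7), but Hexsel is never earned. Elmven would need Nororn and Bryond (Rule 8), but Bryond is never earned.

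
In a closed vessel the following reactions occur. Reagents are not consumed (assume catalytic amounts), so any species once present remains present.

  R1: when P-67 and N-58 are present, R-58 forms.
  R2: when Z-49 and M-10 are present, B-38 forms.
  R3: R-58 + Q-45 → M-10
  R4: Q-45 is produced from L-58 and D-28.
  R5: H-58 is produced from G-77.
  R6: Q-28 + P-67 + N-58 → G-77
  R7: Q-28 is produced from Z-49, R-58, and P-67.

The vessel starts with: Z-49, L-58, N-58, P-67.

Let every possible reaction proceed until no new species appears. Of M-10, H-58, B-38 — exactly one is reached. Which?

P-67 and N-58 present → R-58 forms (R1).
Z-49, R-58, and P-67 present → Q-28 forms (R7).
Q-28, P-67, and N-58 present → G-77 forms (R6).
G-77 present → H-58 forms (R5).
B-38 would need Z-49 and M-10 (R2), but M-10 never forms. M-10 would need R-58 and Q-45 (R3), but Q-45 never forms.

H-58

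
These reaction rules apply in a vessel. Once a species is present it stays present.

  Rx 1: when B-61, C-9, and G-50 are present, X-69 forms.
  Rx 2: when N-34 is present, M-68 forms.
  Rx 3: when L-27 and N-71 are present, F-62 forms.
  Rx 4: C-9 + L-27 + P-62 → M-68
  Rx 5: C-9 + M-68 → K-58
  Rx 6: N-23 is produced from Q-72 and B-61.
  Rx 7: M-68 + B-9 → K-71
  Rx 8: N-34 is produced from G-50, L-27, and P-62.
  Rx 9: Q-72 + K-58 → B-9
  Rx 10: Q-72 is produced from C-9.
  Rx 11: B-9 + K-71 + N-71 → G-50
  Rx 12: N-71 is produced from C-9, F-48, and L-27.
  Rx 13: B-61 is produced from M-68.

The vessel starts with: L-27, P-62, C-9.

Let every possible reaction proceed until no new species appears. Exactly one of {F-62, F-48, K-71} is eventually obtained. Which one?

C-9, L-27, and P-62 present → M-68 forms (Rx 4).
C-9 present → Q-72 forms (Rx 10).
C-9 and M-68 present → K-58 forms (Rx 5).
Q-72 and K-58 present → B-9 forms (Rx 9).
M-68 and B-9 present → K-71 forms (Rx 7).
F-62 would need L-27 and N-71 (Rx 3), but N-71 never forms. No rule produces F-48, and it is not given.

K-71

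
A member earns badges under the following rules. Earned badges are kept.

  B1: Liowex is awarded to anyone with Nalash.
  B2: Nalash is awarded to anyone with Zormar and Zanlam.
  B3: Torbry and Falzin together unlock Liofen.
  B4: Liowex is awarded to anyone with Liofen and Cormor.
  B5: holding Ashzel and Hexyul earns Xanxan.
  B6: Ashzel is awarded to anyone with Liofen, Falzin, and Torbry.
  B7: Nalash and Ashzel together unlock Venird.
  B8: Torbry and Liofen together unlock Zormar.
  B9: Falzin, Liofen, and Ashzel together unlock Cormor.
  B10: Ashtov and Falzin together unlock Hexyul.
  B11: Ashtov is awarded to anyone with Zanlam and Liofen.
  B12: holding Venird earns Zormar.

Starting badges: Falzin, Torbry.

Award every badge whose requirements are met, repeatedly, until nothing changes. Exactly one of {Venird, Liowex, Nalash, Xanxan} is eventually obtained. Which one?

Liowex

With Torbry and Falzin, Liofen is earned (B3).
With Liofen, Falzin, and Torbry, Ashzel is earned (B6).
With Falzin, Liofen, and Ashzel, Cormor is earned (B9).
With Liofen and Cormor, Liowex is earned (B4).
Xanxan would need Ashzel and Hexyul (B5), but Hexyul is never earned. Nalash would need Zormar and Zanlam (B2), but Zanlam is never earned. Venird would need Nalash and Ashzel (B7), but Nalash is never earned.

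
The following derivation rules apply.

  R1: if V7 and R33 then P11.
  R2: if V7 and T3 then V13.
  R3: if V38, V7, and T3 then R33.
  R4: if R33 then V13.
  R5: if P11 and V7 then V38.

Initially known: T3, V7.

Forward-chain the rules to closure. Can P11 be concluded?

No

P11 would need V7 and R33 (R1), but R33 is never established.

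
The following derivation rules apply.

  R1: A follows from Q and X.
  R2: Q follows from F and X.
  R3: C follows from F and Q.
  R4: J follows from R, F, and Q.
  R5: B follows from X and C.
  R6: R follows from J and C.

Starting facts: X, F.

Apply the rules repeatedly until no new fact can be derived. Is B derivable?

F and X hold, so Q follows (R2).
F and Q hold, so C follows (R3).
From X and C, R5 gives B.

Yes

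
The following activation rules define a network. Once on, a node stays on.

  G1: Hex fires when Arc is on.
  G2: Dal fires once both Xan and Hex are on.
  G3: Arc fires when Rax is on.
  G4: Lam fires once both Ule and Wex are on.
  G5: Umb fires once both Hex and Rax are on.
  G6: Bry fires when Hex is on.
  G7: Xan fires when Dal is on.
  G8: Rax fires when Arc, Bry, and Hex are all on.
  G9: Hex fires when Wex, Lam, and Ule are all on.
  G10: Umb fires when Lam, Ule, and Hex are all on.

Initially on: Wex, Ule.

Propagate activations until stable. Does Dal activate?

No

Dal would need Xan and Hex (G2), but Xan never turns on.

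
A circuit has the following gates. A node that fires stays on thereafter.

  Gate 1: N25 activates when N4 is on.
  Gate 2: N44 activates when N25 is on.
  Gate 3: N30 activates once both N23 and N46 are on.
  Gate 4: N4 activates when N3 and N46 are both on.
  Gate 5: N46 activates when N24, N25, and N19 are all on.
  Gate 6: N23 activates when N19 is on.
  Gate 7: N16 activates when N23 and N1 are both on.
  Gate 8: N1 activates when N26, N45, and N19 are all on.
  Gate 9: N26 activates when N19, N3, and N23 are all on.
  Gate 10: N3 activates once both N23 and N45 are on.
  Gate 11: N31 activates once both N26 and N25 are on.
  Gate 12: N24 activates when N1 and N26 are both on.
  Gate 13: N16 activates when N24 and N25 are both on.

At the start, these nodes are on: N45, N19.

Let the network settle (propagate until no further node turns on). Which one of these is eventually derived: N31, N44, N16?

N16

Gate 6: N19 on → N23 on.
Gate 10: N23 and N45 on → N3 on.
Gate 9: N19, N3, and N23 on → N26 on.
Gate 8: N26, N45, and N19 on → N1 on.
N23 and N1 are on, so N16 activates (Gate 7).
N31 would need N26 and N25 (Gate 11), but N25 never turns on. N44 would need N25 (Gate 2), but N25 never turns on.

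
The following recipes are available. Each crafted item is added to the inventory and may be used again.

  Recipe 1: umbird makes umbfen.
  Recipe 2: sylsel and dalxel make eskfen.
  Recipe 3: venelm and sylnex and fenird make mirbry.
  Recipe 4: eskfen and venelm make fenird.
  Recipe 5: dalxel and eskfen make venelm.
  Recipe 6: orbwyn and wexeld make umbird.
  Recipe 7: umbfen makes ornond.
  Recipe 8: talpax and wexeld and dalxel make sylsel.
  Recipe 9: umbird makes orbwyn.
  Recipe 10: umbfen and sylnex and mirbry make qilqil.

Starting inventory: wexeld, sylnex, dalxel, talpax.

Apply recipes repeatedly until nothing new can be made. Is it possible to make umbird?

No

umbird would need orbwyn and wexeld (Recipe 6), but orbwyn is never obtained.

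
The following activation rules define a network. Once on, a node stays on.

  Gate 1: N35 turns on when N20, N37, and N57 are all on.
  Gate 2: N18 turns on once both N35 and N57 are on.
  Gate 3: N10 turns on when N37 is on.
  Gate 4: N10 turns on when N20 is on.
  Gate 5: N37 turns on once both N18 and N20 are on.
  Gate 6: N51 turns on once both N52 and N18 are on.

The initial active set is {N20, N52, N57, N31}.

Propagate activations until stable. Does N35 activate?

N35 would need N20, N37, and N57 (Gate 1), but N37 never turns on.

No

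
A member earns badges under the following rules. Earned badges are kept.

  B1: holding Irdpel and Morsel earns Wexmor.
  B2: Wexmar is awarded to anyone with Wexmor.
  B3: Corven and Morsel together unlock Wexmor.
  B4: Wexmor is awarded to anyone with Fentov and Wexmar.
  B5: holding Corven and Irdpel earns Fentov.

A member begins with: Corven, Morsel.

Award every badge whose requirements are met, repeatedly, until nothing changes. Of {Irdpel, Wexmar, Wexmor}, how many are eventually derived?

2

With Corven and Morsel, Wexmor is earned (B3).
With Wexmor, Wexmar is earned (B2).
No rule produces Irdpel, and it is not given.
Wexmar: reached.
Wexmor: reached.
Reached: Wexmar and Wexmor — 2 of the 3.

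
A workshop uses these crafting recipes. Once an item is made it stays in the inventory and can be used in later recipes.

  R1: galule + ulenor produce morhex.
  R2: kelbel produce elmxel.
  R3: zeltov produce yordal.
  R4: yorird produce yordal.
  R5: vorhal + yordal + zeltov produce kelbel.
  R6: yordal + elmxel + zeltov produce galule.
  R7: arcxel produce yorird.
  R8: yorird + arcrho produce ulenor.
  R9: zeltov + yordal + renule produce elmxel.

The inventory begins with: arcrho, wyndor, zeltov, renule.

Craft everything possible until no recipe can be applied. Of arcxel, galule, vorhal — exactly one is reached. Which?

Using R3, zeltov makes yordal.
Using R9, zeltov, yordal, and renule make elmxel.
yordal + elmxel + zeltov → galule (R6).
No rule produces arcxel, and it is not given. No rule produces vorhal, and it is not given.

galule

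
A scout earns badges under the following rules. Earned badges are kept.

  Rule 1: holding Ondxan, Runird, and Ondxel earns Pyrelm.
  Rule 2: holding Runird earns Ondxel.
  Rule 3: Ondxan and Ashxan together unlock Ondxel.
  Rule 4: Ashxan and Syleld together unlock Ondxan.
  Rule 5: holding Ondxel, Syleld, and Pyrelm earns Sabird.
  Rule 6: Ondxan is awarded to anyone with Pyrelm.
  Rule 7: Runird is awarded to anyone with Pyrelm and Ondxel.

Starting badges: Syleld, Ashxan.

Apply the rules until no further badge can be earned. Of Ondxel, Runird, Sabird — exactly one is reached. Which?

Ondxel

With Ashxan and Syleld, Ondxan is earned (Rule 4).
With Ondxan and Ashxan, Ondxel is earned (Rule 3).
Runird would need Pyrelm and Ondxel (Rule 7), but Pyrelm is never earned. Sabird would need Ondxel, Syleld, and Pyrelm (Rule 5), but Pyrelm is never earned.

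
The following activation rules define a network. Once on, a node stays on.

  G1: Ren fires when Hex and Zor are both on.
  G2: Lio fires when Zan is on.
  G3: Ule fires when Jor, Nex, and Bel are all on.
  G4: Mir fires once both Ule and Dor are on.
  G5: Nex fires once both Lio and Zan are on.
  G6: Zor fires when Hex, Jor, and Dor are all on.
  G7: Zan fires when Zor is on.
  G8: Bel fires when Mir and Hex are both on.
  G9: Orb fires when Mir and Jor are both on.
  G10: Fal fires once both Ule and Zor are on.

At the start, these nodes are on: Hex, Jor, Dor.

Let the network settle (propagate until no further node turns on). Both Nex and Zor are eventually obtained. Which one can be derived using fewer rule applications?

Zor

Zor: Hex, Jor, and Dor are on, so Zor fires (G6). [1 rule application]
Nex: G6: Hex, Jor, and Dor on → Zor on. Zor is on, so Zan fires (G7). Zan is on, so Lio fires (G2). Lio and Zan are on, so Nex fires (G5). [4 rule applications]
Zor needs fewer.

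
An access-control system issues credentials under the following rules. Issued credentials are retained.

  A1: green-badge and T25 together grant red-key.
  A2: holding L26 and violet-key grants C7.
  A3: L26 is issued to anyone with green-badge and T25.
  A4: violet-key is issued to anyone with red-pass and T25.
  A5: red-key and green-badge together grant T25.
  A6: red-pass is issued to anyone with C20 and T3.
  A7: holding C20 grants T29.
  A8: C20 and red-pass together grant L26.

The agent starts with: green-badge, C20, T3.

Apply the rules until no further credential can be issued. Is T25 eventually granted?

T25 would need red-key and green-badge (A5), but red-key is never granted.

No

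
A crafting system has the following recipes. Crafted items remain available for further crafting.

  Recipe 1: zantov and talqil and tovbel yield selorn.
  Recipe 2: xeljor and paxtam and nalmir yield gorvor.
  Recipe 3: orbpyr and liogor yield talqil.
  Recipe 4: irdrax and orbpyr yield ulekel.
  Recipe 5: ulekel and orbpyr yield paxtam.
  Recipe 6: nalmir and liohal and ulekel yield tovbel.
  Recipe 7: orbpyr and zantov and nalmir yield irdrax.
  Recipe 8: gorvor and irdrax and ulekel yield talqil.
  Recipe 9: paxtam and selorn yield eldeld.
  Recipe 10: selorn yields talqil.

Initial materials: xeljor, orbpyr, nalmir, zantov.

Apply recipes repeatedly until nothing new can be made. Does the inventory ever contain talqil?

Yes

orbpyr and zantov and nalmir → irdrax (Recipe 7).
Using Recipe 4, irdrax and orbpyr make ulekel.
ulekel and orbpyr → paxtam (Recipe 5).
xeljor and paxtam and nalmir → gorvor (Recipe 2).
Using Recipe 8, gorvor, irdrax, and ulekel make talqil.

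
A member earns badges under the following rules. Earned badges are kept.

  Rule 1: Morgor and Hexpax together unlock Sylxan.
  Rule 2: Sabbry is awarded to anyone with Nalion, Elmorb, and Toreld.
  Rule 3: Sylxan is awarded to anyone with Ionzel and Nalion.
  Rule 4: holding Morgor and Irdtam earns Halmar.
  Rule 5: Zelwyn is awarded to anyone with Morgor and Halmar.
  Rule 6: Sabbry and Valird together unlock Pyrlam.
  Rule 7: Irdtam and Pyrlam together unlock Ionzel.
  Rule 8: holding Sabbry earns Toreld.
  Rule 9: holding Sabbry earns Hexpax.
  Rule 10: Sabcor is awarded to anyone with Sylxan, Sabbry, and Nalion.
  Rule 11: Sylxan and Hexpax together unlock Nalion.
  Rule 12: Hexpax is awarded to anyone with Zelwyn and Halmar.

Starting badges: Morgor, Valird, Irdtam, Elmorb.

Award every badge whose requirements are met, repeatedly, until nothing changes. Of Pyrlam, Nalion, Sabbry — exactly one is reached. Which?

Nalion

With Morgor and Irdtam, Halmar is earned (Rule 4).
With Morgor and Halmar, Zelwyn is earned (Rule 5).
With Zelwyn and Halmar, Hexpax is earned (Rule 12).
With Morgor and Hexpax, Sylxan is earned (Rule 1).
With Sylxan and Hexpax, Nalion is earned (Rule 11).
Pyrlam would need Sabbry and Valird (Rule 6), but Sabbry is never earned. Sabbry would need Nalion, Elmorb, and Toreld (Rule 2), but Toreld is never earned.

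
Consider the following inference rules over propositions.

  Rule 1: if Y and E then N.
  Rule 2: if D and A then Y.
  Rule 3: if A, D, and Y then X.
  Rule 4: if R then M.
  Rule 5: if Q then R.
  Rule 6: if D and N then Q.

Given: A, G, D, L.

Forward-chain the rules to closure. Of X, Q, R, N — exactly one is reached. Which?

X

From D and A, Rule 2 gives Y.
From A, D, and Y, Rule 3 gives X.
N would need Y and E (Rule 1), but E is never established. R would need Q (Rule 5), but Q is never established. Q would need D and N (Rule 6), but N is never established.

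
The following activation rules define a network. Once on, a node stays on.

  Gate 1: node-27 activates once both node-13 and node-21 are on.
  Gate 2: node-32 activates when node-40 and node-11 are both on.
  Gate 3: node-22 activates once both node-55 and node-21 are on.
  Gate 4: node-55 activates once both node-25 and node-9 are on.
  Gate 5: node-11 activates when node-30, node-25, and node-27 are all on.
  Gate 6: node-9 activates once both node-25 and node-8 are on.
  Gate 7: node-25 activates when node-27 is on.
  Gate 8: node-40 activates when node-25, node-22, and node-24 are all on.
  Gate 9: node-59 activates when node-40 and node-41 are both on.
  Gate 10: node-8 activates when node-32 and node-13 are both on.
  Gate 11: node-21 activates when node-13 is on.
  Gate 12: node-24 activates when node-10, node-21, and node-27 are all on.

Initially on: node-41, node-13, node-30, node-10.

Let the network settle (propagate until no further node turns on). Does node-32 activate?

No

node-32 would need node-40 and node-11 (Gate 2), but node-40 never turns on.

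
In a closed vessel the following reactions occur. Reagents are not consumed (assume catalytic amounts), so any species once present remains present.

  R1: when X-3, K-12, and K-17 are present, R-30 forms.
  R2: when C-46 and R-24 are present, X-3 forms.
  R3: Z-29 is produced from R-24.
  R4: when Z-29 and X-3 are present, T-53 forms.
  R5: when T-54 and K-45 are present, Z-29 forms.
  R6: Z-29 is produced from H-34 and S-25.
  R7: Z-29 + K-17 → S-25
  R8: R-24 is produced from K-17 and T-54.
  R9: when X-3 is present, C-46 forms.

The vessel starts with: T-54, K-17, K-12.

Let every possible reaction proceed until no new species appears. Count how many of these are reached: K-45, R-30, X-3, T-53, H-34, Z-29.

1

K-17 and T-54 present → R-24 forms (R8).
R-24 present → Z-29 forms (R3).
No rule produces K-45, and it is not given.
R-30 would need X-3, K-12, and K-17 (R1), but X-3 never forms.
X-3 would need C-46 and R-24 (R2), but C-46 never forms.
T-53 would need Z-29 and X-3 (R4), but X-3 never forms.
No rule produces H-34, and it is not given.
Z-29: reached.
Reached: Z-29 — 1 of the 6.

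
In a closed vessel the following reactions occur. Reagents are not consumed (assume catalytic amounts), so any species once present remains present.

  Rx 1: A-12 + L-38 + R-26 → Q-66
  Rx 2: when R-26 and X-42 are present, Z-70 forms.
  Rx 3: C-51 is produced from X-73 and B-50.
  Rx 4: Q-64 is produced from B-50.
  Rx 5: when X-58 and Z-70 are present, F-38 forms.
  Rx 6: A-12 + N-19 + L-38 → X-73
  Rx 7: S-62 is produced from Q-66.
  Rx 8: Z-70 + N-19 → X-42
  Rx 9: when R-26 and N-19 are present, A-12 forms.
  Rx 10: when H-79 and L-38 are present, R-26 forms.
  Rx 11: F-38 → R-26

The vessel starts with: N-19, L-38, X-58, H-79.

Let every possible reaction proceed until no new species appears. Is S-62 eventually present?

H-79 and L-38 present → R-26 forms (Rx 10).
R-26 and N-19 present → A-12 forms (Rx 9).
A-12, L-38, and R-26 present → Q-66 forms (Rx 1).
Q-66 present → S-62 forms (Rx 7).

Yes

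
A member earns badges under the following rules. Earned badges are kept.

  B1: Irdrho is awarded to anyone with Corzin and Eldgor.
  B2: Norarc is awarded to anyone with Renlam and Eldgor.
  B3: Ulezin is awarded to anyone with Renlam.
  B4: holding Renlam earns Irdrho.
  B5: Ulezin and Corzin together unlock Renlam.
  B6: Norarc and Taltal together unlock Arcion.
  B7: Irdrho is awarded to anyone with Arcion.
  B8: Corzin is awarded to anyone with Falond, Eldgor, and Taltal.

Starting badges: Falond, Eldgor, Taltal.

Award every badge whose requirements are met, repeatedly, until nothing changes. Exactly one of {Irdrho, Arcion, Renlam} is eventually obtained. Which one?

Irdrho

With Falond, Eldgor, and Taltal, Corzin is earned (B8).
With Corzin and Eldgor, Irdrho is earned (B1).
Arcion would need Norarc and Taltal (B6), but Norarc is never earned. Renlam would need Ulezin and Corzin (B5), but Ulezin is never earned.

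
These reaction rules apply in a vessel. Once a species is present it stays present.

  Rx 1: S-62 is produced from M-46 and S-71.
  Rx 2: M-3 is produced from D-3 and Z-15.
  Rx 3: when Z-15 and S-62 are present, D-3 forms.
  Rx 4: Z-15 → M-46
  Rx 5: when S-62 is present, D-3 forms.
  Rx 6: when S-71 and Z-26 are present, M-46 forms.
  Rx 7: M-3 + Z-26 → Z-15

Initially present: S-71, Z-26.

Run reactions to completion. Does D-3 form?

Yes

S-71 and Z-26 present → M-46 forms (Rx 6).
M-46 and S-71 present → S-62 forms (Rx 1).
S-62 present → D-3 forms (Rx 5).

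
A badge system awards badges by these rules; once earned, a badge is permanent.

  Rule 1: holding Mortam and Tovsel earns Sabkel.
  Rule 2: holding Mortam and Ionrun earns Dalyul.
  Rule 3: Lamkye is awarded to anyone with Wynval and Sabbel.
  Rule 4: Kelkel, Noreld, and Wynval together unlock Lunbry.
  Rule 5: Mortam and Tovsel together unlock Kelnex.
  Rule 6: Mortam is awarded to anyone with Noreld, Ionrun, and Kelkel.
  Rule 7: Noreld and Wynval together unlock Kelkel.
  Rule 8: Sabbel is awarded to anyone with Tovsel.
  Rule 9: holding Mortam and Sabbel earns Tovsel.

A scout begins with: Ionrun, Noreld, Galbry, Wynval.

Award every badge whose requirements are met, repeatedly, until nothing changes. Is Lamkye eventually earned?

No

Lamkye would need Wynval and Sabbel (Rule 3), but Sabbel is never earned.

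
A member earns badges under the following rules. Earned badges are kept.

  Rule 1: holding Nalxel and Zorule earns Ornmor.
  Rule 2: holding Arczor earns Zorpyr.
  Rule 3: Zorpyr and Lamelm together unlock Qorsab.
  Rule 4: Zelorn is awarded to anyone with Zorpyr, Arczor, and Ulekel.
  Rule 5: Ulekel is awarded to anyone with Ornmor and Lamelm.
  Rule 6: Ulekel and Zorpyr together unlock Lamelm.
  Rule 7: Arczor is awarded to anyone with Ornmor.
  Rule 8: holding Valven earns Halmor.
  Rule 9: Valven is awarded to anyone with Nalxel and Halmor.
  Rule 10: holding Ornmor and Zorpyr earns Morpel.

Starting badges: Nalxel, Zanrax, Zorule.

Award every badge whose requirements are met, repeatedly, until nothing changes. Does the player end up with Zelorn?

No

Zelorn would need Zorpyr, Arczor, and Ulekel (Rule 4), but Ulekel is never earned.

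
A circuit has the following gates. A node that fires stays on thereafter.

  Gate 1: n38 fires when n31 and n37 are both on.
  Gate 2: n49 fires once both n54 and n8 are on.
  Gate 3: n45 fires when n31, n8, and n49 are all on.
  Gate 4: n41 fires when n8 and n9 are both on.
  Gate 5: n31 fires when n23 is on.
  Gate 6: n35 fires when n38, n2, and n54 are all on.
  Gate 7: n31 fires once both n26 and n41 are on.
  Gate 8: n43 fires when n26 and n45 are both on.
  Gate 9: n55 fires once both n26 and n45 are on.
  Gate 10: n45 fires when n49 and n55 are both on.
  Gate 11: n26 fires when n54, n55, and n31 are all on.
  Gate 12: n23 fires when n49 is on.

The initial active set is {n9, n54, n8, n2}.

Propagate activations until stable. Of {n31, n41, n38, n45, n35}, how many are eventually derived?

3

n54 and n8 are on, so n49 fires (Gate 2).
n8 and n9 are on, so n41 fires (Gate 4).
n49 is on, so n23 fires (Gate 12).
Gate 5: n23 on → n31 on.
n31, n8, and n49 are on, so n45 fires (Gate 3).
n31: reached.
n41: reached.
n38 would need n31 and n37 (Gate 1), but n37 never turns on.
n45: reached.
n35 would need n38, n2, and n54 (Gate 6), but n38 never turns on.
Reached: n31, n41, and n45 — 3 of the 5.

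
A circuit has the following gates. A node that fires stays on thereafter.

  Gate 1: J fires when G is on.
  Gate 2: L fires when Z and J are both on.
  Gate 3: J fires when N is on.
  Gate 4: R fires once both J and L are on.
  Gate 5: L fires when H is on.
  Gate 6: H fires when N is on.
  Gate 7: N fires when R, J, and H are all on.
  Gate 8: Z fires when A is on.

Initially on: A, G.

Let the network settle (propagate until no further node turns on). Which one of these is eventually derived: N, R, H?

A is on, so Z fires (Gate 8).
Gate 1: G on → J on.
Z and J are on, so L fires (Gate 2).
J and L are on, so R fires (Gate 4).
N would need R, J, and H (Gate 7), but H never turns on. H would need N (Gate 6), but N never turns on.

R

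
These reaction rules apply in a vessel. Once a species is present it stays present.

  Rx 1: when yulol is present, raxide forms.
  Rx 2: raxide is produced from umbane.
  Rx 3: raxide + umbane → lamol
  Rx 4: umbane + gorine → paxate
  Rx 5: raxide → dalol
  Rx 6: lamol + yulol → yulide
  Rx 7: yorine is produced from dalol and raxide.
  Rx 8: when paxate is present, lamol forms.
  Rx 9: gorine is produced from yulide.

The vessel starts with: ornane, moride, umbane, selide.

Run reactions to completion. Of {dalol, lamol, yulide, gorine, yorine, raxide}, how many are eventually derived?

4

umbane present → raxide forms (Rx 2).
raxide and umbane present → lamol forms (Rx 3).
raxide present → dalol forms (Rx 5).
dalol and raxide present → yorine forms (Rx 7).
dalol: reached.
lamol: reached.
yulide would need lamol and yulol (Rx 6), but yulol never forms.
gorine would need yulide (Rx 9), but yulide never forms.
yorine: reached.
raxide: reached.
Reached: dalol, lamol, yorine, and raxide — 4 of the 6.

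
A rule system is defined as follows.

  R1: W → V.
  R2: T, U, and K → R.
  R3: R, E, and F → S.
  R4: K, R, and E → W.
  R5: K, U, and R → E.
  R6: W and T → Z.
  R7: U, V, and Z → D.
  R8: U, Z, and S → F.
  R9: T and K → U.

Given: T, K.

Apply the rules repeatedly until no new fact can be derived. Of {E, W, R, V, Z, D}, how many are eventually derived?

6

T and K hold, so U follows (R9).
T, U, and K hold, so R follows (R2).
From K, U, and R, R5 gives E.
K, R, and E hold, so W follows (R4).
W holds, so V follows (R1).
W and T hold, so Z follows (R6).
U, V, and Z hold, so D follows (R7).
E: reached.
W: reached.
R: reached.
V: reached.
Z: reached.
D: reached.
All 6 are reached.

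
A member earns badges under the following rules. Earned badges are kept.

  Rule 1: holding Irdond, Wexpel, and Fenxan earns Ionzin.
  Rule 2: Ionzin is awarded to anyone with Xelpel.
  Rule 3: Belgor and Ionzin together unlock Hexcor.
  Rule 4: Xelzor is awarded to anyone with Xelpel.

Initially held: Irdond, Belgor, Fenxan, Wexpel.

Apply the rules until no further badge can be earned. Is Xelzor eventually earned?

No

Xelzor would need Xelpel (Rule 4), but Xelpel is never earned.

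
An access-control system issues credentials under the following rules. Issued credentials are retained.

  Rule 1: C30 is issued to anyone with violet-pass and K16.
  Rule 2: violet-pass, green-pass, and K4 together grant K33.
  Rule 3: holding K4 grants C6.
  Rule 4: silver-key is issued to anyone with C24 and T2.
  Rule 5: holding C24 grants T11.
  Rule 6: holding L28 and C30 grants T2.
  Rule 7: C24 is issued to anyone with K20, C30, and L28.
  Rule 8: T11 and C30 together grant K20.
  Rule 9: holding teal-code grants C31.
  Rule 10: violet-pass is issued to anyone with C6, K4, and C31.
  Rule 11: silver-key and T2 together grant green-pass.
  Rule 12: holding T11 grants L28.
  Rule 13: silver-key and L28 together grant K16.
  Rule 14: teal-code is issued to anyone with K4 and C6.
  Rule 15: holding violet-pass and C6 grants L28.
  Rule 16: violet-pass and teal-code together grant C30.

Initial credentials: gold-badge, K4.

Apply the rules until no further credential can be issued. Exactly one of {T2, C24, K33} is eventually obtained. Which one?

T2

Holding K4 grants C6 (Rule 3).
Holding K4 and C6 grants teal-code (Rule 14).
Holding teal-code grants C31 (Rule 9).
Holding C6, K4, and C31 grants violet-pass (Rule 10).
Holding violet-pass and teal-code grants C30 (Rule 16).
Holding violet-pass and C6 grants L28 (Rule 15).
Holding L28 and C30 grants T2 (Rule 6).
C24 would need K20, C30, and L28 (Rule 7), but K20 is never granted. K33 would need violet-pass, green-pass, and K4 (Rule 2), but green-pass is never granted.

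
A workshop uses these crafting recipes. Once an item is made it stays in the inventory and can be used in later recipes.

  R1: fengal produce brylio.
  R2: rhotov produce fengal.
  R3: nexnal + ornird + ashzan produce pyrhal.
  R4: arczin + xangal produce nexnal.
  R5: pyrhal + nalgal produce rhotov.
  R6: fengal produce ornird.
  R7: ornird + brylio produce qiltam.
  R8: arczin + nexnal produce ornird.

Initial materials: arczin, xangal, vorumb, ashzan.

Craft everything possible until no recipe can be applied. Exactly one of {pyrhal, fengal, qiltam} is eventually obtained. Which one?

Using R4, arczin and xangal make nexnal.
arczin + nexnal → ornird (R8).
Using R3, nexnal, ornird, and ashzan make pyrhal.
fengal would need rhotov (R2), but rhotov is never obtained. qiltam would need ornird and brylio (R7), but brylio is never obtained.

pyrhal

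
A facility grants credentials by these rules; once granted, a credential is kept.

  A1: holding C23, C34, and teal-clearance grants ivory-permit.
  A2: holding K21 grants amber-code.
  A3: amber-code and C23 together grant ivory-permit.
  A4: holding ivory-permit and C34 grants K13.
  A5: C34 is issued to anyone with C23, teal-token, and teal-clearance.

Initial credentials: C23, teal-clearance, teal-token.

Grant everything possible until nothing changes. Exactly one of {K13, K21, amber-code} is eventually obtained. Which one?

Holding C23, teal-token, and teal-clearance grants C34 (A5).
Holding C23, C34, and teal-clearance grants ivory-permit (A1).
Holding ivory-permit and C34 grants K13 (A4).
No rule produces K21, and it is not given. amber-code would need K21 (A2), but K21 is never granted.

K13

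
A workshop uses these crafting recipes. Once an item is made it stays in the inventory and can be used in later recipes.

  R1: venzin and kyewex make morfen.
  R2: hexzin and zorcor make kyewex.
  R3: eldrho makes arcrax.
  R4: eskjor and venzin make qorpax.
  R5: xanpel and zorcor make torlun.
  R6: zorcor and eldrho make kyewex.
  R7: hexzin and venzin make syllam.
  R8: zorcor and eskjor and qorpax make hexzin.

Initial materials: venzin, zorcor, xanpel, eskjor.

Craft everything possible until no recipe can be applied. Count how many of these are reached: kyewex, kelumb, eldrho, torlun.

eskjor and venzin → qorpax (R4).
xanpel and zorcor → torlun (R5).
zorcor and eskjor and qorpax → hexzin (R8).
Using R2, hexzin and zorcor make kyewex.
kyewex: reached.
No rule produces kelumb, and it is not given.
No rule produces eldrho, and it is not given.
torlun: reached.
Reached: kyewex and torlun — 2 of the 4.

2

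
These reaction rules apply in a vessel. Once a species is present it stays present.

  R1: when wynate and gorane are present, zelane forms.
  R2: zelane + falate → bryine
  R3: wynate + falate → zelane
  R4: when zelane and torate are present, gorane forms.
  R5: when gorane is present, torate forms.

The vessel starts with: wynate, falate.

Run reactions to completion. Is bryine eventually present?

wynate and falate present → zelane forms (R3).
zelane and falate present → bryine forms (R2).

Yes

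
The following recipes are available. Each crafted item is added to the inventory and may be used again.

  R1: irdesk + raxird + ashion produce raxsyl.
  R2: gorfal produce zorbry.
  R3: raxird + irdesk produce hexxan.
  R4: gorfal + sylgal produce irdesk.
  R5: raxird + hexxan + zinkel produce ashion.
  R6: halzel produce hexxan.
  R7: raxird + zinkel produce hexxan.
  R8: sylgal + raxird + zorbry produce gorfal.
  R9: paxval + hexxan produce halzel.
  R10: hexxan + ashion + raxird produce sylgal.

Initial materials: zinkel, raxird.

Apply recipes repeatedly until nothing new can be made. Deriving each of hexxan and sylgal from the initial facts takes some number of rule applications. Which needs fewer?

hexxan: raxird + zinkel → hexxan (R7). [1 rule application]
sylgal: Using R7, raxird and zinkel make hexxan. raxird + hexxan + zinkel → ashion (R5). hexxan + ashion + raxird → sylgal (R10). [3 rule applications]
hexxan needs fewer.

hexxan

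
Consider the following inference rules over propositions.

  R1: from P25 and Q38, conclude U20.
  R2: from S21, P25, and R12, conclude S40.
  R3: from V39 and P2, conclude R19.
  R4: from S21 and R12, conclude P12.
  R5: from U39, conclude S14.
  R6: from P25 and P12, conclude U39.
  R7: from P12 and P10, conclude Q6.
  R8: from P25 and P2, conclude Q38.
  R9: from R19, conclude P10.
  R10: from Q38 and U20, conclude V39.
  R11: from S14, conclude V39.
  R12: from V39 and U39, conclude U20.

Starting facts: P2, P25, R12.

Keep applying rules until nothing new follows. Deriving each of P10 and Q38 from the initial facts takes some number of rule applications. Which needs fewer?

Q38: P25 and P2 hold, so Q38 follows (R8). [1 rule application]
P10: P25 and P2 hold, so Q38 follows (R8). P25 and Q38 hold, so U20 follows (R1). Q38 and U20 hold, so V39 follows (R10). From V39 and P2, R3 gives R19. R19 holds, so P10 follows (R9). [5 rule applications]
Q38 needs fewer.

Q38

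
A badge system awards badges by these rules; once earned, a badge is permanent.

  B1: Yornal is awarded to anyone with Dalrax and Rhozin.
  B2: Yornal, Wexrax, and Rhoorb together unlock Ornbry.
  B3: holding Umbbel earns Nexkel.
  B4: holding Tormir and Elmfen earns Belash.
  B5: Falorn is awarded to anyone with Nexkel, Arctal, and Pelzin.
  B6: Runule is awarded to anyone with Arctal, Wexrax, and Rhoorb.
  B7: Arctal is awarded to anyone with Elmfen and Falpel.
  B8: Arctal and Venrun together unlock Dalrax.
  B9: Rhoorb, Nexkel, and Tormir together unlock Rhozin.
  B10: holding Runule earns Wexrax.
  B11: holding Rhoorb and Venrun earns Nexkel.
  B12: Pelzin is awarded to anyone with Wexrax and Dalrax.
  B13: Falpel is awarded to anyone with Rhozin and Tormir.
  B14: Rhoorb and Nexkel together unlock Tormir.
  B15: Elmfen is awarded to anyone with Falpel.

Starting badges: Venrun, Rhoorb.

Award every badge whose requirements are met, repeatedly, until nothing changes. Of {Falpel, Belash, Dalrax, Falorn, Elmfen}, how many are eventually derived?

With Rhoorb and Venrun, Nexkel is earned (B11).
With Rhoorb and Nexkel, Tormir is earned (B14).
With Rhoorb, Nexkel, and Tormir, Rhozin is earned (B9).
With Rhozin and Tormir, Falpel is earned (B13).
With Falpel, Elmfen is earned (B15).
With Elmfen and Falpel, Arctal is earned (B7).
With Tormir and Elmfen, Belash is earned (B4).
With Arctal and Venrun, Dalrax is earned (B8).
Falpel: reached.
Belash: reached.
Dalrax: reached.
Falorn would need Nexkel, Arctal, and Pelzin (B5), but Pelzin is never earned.
Elmfen: reached.
Reached: Falpel, Belash, Dalrax, and Elmfen — 4 of the 5.

4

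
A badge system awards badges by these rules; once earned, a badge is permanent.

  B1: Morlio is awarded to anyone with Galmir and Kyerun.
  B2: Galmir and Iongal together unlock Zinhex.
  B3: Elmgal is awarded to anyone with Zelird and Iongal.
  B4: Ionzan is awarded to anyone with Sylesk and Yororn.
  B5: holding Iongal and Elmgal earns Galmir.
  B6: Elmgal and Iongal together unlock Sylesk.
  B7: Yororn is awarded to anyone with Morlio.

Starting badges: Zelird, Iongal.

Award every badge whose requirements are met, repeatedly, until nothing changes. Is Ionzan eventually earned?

No

Ionzan would need Sylesk and Yororn (B4), but Yororn is never earned.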